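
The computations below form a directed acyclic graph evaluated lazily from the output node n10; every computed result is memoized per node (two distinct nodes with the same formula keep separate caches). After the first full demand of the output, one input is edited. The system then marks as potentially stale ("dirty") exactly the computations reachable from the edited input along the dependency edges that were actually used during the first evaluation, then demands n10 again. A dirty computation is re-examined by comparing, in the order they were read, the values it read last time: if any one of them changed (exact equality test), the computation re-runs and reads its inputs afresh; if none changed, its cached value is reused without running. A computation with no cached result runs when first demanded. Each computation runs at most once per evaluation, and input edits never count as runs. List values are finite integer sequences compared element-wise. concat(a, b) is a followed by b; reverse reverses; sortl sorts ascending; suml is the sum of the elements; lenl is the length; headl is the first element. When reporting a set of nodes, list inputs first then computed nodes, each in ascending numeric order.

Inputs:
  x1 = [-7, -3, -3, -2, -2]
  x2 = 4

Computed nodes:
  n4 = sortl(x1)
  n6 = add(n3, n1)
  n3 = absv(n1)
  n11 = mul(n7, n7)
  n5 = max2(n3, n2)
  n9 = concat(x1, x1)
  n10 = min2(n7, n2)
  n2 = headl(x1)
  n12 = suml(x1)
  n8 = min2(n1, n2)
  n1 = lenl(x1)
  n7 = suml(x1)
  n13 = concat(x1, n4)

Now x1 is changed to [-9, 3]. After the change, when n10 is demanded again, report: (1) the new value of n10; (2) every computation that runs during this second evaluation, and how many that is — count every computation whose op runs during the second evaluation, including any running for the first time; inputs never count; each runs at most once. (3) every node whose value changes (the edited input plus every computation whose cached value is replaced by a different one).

Demanding n10 again yields -9.
3 computations run: n2, n7, n10.
The nodes whose values change: x1, n2, n7, n10.

First demand of the output computes:
  n2 = headl([-7, -3, -3, -2, -2]) = -7
  n7 = suml([-7, -3, -3, -2, -2]) = -17
  n10 = min2(-17, -7) = -17

After the edit, cleaning proceeds:
  n2: a read changed (x1 [-7, -3, -3, -2, -2]->[-9, 3]) — executes, giving -9.
  n7: a read changed (x1 [-7, -3, -3, -2, -2]->[-9, 3]) — executes, giving -6.
  n10: a read changed (n7 -17->-6; n2 -7->-9) — executes, giving -9.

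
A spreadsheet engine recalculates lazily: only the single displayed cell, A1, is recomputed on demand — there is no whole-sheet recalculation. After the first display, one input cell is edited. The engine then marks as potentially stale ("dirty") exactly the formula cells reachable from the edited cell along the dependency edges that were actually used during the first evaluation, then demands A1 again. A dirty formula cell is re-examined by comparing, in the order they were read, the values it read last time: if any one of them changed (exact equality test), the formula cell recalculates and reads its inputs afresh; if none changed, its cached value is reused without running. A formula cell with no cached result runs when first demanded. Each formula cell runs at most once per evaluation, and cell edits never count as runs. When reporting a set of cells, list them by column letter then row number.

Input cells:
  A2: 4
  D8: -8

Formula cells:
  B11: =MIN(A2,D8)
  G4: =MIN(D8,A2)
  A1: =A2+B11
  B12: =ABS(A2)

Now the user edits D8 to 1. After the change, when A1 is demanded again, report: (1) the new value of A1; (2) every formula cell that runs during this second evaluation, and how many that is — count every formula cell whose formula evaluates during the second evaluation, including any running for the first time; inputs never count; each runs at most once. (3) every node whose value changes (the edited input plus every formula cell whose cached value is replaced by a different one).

New value of A1: 5.
Formula cells that run: A1, B11 — 2 in total.
Values that change: A1, B11, D8.

First evaluation (everything demanded from the output):
  B11 = MIN(4, -8) = -8
  A1 = 4 + -8 = -4

Propagation after the edit:
  B11: runs — D8 -8->1; result 1.
  A1: runs — B11 -8->1; result 5.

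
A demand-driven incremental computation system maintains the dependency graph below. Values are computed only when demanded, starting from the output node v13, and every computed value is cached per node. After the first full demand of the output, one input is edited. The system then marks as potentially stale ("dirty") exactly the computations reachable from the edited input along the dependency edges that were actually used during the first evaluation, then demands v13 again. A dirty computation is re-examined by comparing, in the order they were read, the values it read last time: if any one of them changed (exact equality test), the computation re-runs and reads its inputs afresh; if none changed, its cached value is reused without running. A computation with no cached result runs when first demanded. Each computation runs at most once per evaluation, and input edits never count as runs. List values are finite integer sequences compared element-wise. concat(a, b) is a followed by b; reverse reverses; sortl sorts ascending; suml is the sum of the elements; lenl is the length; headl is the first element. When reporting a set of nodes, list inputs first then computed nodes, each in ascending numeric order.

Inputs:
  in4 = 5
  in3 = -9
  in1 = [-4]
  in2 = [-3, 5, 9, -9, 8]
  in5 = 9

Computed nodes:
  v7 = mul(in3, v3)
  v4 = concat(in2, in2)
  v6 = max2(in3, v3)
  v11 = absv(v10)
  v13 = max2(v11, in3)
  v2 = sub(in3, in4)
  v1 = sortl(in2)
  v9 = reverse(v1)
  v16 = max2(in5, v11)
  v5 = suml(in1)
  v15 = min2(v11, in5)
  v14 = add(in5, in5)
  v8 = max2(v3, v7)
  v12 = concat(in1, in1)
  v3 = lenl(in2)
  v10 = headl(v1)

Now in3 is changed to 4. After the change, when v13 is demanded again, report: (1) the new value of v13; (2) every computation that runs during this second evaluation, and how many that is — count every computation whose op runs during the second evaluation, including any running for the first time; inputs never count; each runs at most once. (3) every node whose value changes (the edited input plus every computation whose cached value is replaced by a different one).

First evaluation (everything demanded from the output):
  v1 = sortl([-3, 5, 9, -9, 8]) = [-9, -3, 5, 8, 9]
  v10 = headl([-9, -3, 5, 8, 9]) = -9
  v11 = absv(-9) = 9
  v13 = max2(9, -9) = 9

Propagation after the edit:
  v13: runs — in3 -9->4; result 9 (same value as before).

New value of v13: 9.
Computations that run: v13 — 1 in total.
Values that change: in3.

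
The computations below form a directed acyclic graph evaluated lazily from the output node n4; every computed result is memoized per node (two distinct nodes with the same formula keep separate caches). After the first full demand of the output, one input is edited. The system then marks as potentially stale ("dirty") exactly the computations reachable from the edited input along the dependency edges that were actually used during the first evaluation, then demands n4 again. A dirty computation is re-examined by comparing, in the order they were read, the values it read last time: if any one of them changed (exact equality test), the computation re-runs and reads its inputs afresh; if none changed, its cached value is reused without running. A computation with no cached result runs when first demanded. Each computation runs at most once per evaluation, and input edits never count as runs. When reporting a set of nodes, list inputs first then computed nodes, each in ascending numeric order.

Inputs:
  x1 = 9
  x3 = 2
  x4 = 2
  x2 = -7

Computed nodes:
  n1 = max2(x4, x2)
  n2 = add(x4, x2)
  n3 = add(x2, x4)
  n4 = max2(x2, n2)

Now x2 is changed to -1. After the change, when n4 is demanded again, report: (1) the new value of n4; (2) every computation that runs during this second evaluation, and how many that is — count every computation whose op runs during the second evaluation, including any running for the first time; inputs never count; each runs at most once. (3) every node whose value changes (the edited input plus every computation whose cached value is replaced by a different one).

First demand of the output computes:
  n2 = add(2, -7) = -5
  n4 = max2(-7, -5) = -5

After the edit, cleaning proceeds:
  n2: a read changed (x2 -7->-1) — executes, giving 1.
  n4: a read changed (x2 -7->-1; n2 -5->1) — executes, giving 1.

Demanding n4 again yields 1.
2 computations run: n2, n4.
The nodes whose values change: x2, n2, n4.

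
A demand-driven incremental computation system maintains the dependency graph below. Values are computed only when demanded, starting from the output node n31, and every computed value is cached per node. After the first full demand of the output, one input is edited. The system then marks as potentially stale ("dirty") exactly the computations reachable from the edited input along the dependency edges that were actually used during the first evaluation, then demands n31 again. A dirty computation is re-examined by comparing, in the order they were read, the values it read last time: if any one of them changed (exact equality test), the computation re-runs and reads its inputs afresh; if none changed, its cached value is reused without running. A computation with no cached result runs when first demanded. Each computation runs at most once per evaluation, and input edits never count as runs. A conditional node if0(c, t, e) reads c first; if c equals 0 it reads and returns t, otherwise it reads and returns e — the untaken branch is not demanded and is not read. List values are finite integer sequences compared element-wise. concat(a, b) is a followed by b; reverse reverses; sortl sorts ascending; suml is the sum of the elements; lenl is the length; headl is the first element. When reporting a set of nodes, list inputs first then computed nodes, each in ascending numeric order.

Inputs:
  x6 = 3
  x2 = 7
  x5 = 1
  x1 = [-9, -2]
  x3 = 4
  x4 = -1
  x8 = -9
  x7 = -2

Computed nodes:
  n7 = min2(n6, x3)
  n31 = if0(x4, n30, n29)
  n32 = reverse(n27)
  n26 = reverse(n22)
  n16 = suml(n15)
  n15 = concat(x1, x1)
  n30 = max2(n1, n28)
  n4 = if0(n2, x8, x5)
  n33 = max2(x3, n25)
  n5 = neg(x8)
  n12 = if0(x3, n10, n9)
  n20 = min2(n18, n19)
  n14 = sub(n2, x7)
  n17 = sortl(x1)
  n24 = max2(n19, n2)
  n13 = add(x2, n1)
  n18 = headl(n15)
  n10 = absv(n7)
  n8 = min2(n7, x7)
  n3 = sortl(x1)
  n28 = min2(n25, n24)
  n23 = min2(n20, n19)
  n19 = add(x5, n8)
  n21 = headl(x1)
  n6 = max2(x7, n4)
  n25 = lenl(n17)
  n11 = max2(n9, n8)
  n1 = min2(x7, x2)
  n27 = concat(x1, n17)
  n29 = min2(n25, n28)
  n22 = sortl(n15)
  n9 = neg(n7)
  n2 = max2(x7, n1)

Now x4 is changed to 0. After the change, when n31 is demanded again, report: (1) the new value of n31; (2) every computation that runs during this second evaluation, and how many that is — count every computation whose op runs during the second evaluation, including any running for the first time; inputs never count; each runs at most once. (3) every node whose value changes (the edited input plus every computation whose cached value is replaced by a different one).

New value of n31: -1.
Computations that run: n30, n31 — 2 in total.
Values that change: x4.
Key observation: a condition flipped, so demand reaches new nodes — n30 runs for the first time.

First evaluation (everything demanded from the output):
  n1 = min2(-2, 7) = -2
  n2 = max2(-2, -2) = -2
  n4 = if0(n2=-2 -> else branch x5) = 1
  n6 = max2(-2, 1) = 1
  n7 = min2(1, 4) = 1
  n8 = min2(1, -2) = -2
  n17 = sortl([-9, -2]) = [-9, -2]
  n19 = add(1, -2) = -1
  n24 = max2(-1, -2) = -1
  n25 = lenl([-9, -2]) = 2
  n28 = min2(2, -1) = -1
  n29 = min2(2, -1) = -1
  n31 = if0(x4=-1 -> else branch n29) = -1

Propagation after the edit:
  n30: demanded for the first time — runs, produces -1.
  n31: runs — x4 -1->0; result -1 (same value as before).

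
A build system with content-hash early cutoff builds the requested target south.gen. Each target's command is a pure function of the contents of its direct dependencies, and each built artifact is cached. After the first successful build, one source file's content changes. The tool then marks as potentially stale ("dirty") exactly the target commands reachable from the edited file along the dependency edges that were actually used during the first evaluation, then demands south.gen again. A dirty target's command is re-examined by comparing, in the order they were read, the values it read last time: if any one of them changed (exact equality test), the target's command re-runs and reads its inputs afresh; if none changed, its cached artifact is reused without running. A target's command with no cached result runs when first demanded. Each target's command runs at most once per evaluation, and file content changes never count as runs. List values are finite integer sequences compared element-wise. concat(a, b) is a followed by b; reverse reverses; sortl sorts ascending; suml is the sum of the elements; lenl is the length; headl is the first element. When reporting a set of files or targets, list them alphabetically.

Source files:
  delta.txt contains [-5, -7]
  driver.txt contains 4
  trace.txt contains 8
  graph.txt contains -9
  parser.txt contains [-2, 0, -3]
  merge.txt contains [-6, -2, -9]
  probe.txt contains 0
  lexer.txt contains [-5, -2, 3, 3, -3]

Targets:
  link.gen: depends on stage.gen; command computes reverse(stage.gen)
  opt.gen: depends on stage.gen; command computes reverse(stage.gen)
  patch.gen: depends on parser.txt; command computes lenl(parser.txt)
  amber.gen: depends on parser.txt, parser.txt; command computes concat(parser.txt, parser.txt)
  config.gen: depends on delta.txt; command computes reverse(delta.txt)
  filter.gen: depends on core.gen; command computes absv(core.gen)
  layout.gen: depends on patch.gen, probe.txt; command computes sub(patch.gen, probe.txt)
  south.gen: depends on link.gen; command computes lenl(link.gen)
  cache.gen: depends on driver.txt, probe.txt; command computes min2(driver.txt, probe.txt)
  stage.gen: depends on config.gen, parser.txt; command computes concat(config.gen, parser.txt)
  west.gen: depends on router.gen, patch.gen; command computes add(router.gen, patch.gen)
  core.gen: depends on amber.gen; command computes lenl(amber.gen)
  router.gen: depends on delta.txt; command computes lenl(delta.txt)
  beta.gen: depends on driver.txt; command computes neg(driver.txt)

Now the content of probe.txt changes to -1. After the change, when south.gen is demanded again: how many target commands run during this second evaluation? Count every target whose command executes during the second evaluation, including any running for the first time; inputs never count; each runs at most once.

Target commands that run: none — 0 in total.
Key observation: probe.txt is never demanded by the output, so the edit triggers no recomputation at all.

First evaluation (everything demanded from the output):
  config.gen = reverse([-5, -7]) = [-7, -5]
  stage.gen = concat([-7, -5], [-2, 0, -3]) = [-7, -5, -2, 0, -3]
  link.gen = reverse([-7, -5, -2, 0, -3]) = [-3, 0, -2, -5, -7]
  south.gen = lenl([-3, 0, -2, -5, -7]) = 5

Propagation after the edit:
  probe.txt feeds no computation that the output demands — nothing is marked dirty and nothing runs.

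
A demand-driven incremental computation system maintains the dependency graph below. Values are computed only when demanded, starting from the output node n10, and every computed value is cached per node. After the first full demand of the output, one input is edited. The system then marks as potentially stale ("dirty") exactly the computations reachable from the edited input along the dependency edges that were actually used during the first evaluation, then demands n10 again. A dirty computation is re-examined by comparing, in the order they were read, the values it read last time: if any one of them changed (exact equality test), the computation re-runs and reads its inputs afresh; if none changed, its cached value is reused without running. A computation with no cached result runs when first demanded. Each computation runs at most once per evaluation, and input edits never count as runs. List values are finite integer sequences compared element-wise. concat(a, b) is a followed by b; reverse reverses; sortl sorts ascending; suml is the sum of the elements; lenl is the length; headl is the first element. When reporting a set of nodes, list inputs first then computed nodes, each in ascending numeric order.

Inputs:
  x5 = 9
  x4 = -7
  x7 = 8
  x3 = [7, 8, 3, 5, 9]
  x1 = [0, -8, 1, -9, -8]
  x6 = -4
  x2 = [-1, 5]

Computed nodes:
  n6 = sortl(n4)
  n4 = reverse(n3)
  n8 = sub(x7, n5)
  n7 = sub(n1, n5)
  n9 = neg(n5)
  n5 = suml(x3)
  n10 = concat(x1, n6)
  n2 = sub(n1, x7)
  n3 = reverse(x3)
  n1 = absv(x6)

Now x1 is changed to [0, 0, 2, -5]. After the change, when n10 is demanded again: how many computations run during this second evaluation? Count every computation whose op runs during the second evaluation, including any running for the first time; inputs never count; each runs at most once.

Computations that run: n10 — 1 in total.

First evaluation (everything demanded from the output):
  n3 = reverse([7, 8, 3, 5, 9]) = [9, 5, 3, 8, 7]
  n4 = reverse([9, 5, 3, 8, 7]) = [7, 8, 3, 5, 9]
  n6 = sortl([7, 8, 3, 5, 9]) = [3, 5, 7, 8, 9]
  n10 = concat([0, -8, 1, -9, -8], [3, 5, 7, 8, 9]) = [0, -8, 1, -9, -8, 3, 5, 7, 8, 9]

Propagation after the edit:
  n10: runs — x1 [0, -8, 1, -9, -8]->[0, 0, 2, -5]; result [0, 0, 2, -5, 3, 5, 7, 8, 9].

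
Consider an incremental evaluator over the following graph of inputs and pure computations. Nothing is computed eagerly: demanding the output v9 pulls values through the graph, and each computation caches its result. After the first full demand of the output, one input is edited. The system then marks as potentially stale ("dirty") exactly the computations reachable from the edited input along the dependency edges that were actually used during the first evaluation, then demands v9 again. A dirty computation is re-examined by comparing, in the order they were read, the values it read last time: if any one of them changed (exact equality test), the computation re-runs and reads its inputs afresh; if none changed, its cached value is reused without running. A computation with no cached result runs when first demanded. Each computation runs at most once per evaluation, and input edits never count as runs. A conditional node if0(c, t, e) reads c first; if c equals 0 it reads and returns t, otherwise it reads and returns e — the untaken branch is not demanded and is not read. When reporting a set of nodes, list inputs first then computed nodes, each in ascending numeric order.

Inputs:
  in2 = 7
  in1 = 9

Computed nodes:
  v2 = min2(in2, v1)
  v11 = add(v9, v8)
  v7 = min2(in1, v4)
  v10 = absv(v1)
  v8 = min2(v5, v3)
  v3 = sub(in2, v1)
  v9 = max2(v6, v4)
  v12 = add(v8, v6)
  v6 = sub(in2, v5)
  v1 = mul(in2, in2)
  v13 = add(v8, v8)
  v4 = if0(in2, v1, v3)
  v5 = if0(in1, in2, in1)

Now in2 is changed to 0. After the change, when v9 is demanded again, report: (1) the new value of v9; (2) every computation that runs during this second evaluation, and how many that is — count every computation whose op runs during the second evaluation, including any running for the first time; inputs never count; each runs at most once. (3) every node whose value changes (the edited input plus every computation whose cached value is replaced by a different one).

Initial pass — values computed on the first demand:
  v1 = mul(7, 7) = 49
  v3 = sub(7, 49) = -42
  v4 = if0(in2=7 -> else branch v3) = -42
  v5 = if0(in1=9 -> else branch in1) = 9
  v6 = sub(7, 9) = -2
  v9 = max2(-2, -42) = -2

Second demand — change propagation:
  v1: re-runs because in2 7->0; in2 7->0; new result 0.
  v3: dirty yet unreached — the second evaluation never asks for it.
  v4: re-runs because in2 7->0; new result 0.
  v6: re-runs because in2 7->0; new result -9.
  v9: re-runs because v6 -2->-9; v4 -42->0; new result 0.

The important point: the flipped condition redirects demand; v3 is left stale, never re-checked.

v9 now evaluates to 0.
Run set: v1, v4, v6, v9 (4 run).
Changed values: in2, v1, v4, v6, v9.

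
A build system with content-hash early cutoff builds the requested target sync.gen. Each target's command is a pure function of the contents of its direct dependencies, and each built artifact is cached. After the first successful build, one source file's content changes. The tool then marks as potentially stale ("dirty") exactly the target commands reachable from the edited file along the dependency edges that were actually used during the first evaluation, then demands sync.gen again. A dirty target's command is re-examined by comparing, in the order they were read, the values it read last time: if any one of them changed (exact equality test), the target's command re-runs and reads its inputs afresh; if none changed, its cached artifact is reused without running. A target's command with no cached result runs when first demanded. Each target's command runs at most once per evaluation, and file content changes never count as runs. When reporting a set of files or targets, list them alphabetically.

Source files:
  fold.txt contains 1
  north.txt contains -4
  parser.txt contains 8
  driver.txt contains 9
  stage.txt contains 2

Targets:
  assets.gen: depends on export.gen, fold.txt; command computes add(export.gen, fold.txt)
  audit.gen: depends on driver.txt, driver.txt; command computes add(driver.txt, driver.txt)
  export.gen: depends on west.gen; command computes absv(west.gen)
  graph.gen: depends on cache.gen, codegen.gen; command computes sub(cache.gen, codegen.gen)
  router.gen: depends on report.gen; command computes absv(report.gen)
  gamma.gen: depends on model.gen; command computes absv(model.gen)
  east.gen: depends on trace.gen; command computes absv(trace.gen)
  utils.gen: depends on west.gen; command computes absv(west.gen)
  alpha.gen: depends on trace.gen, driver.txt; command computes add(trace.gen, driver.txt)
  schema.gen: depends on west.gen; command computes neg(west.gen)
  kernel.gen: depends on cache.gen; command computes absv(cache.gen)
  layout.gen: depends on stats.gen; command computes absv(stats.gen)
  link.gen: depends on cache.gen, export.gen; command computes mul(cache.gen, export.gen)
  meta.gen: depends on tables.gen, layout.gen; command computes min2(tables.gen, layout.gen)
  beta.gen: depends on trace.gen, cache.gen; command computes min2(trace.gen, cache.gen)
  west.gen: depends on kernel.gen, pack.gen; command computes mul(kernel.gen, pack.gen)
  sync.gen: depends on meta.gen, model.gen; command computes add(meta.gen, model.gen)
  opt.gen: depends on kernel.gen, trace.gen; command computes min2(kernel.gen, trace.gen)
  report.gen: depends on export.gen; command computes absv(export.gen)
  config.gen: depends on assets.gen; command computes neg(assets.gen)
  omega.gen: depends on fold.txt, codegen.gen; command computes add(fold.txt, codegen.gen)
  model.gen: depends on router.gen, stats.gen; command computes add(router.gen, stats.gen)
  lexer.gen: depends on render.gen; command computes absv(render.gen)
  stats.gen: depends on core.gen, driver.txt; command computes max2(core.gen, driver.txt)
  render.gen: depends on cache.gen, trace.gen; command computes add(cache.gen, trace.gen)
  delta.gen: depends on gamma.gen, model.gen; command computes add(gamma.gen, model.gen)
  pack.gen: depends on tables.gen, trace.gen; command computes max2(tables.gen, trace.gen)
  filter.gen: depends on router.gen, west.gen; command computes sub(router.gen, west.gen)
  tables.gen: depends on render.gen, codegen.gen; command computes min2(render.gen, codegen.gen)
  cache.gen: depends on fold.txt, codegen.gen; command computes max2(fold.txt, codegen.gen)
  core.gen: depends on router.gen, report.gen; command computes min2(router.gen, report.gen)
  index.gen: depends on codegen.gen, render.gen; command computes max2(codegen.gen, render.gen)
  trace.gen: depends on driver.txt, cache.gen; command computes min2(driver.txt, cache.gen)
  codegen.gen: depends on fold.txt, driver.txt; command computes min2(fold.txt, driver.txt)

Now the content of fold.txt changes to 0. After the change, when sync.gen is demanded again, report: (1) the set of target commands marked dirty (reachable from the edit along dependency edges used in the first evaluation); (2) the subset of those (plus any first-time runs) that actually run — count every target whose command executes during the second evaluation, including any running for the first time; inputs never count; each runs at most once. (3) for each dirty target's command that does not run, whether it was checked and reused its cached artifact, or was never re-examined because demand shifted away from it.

Marked dirty: cache.gen, codegen.gen, core.gen, export.gen, kernel.gen, layout.gen, meta.gen, model.gen, pack.gen, render.gen, report.gen, router.gen, stats.gen, sync.gen, tables.gen, trace.gen, west.gen.
Target commands that run: cache.gen, codegen.gen, core.gen, export.gen, kernel.gen, meta.gen, model.gen, pack.gen, render.gen, report.gen, router.gen, stats.gen, sync.gen, tables.gen, trace.gen, west.gen — 16 in total.
Checked but reused from cache: layout.gen.
Key observation: the cutoff stops propagation at layout.gen — its inputs' values are unchanged, so it reuses its cache.

First evaluation (everything demanded from the output):
  codegen.gen = min2(1, 9) = 1
  cache.gen = max2(1, 1) = 1
  kernel.gen = absv(1) = 1
  trace.gen = min2(9, 1) = 1
  render.gen = add(1, 1) = 2
  tables.gen = min2(2, 1) = 1
  pack.gen = max2(1, 1) = 1
  west.gen = mul(1, 1) = 1
  export.gen = absv(1) = 1
  report.gen = absv(1) = 1
  router.gen = absv(1) = 1
  core.gen = min2(1, 1) = 1
  stats.gen = max2(1, 9) = 9
  layout.gen = absv(9) = 9
  meta.gen = min2(1, 9) = 1
  model.gen = add(1, 9) = 10
  sync.gen = add(1, 10) = 11

Propagation after the edit:
  codegen.gen: runs — fold.txt 1->0; result 0.
  cache.gen: runs — fold.txt 1->0; codegen.gen 1->0; result 0.
  kernel.gen: runs — cache.gen 1->0; result 0.
  trace.gen: runs — cache.gen 1->0; result 0.
  render.gen: runs — cache.gen 1->0; trace.gen 1->0; result 0.
  tables.gen: runs — render.gen 2->0; codegen.gen 1->0; result 0.
  pack.gen: runs — tables.gen 1->0; trace.gen 1->0; result 0.
  west.gen: runs — kernel.gen 1->0; pack.gen 1->0; result 0.
  export.gen: runs — west.gen 1->0; result 0.
  report.gen: runs — export.gen 1->0; result 0.
  router.gen: runs — report.gen 1->0; result 0.
  core.gen: runs — router.gen 1->0; report.gen 1->0; result 0.
  stats.gen: runs — core.gen 1->0; result 9 (same value as before).
  layout.gen: checked — values it read are unchanged (stats.gen unchanged); reused cached 9 without running.
  meta.gen: runs — tables.gen 1->0; result 0.
  model.gen: runs — router.gen 1->0; result 9.
  sync.gen: runs — meta.gen 1->0; model.gen 10->9; result 9.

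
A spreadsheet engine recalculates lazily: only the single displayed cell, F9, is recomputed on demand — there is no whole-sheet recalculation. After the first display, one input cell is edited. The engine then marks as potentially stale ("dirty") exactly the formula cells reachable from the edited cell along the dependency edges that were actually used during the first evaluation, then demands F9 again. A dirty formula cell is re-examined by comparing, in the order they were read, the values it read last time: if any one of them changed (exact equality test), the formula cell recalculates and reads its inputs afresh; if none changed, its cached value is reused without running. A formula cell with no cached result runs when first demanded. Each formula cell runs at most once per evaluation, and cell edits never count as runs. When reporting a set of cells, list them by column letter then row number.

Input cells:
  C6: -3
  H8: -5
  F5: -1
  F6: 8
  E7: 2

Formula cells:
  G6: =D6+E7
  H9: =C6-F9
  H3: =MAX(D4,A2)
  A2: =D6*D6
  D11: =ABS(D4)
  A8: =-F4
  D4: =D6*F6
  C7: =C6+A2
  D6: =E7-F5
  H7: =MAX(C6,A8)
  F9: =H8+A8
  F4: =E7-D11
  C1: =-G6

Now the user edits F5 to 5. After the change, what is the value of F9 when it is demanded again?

New value of F9: 17.
Key observation: the change is absorbed at D11 — it re-runs but produces the same value, and the output's value is unchanged.

First evaluation (everything demanded from the output):
  D6 = 2 - -1 = 3
  D4 = 3 * 8 = 24
  D11 = ABS(24) = 24
  F4 = 2 - 24 = -22
  A8 = -(-22) = 22
  F9 = -5 + 22 = 17

Propagation after the edit:
  D6: runs — F5 -1->5; result -3.
  D4: runs — D6 3->-3; result -24.
  D11: runs — D4 24->-24; result 24 (same value as before).
  F4: checked — values it read are unchanged (E7 unchanged, D11 unchanged); reused cached -22 without running.
  A8: checked — values it read are unchanged (F4 unchanged); reused cached 22 without running.
  F9: checked — values it read are unchanged (H8 unchanged, A8 unchanged); reused cached 17 without running.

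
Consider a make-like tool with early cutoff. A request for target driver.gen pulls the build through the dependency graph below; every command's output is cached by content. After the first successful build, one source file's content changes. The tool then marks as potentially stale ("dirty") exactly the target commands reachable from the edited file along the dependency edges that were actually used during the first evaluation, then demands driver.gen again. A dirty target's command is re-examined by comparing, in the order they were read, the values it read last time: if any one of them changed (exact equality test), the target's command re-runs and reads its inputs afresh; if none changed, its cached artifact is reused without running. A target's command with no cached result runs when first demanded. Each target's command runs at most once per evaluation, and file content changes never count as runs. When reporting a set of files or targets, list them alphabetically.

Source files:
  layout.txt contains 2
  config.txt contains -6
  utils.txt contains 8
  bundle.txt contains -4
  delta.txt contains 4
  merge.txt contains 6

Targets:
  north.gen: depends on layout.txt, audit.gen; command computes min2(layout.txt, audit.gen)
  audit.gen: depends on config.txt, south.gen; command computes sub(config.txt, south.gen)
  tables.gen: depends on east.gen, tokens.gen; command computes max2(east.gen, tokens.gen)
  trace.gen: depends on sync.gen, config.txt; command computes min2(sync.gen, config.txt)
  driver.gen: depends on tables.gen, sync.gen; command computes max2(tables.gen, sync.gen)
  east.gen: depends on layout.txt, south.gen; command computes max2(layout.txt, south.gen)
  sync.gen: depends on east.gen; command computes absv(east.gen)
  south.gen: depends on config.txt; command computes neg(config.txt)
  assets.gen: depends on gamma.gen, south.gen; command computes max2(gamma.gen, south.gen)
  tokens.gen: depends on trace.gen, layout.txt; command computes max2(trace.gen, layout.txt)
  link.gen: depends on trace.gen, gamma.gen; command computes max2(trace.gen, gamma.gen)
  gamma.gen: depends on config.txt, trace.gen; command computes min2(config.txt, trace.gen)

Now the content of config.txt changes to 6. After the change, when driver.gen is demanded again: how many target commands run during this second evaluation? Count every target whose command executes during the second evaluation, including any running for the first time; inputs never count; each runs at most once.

7 target commands run: driver.gen, east.gen, south.gen, sync.gen, tables.gen, tokens.gen, trace.gen.

First demand of the output computes:
  south.gen = neg(-6) = 6
  east.gen = max2(2, 6) = 6
  sync.gen = absv(6) = 6
  trace.gen = min2(6, -6) = -6
  tokens.gen = max2(-6, 2) = 2
  tables.gen = max2(6, 2) = 6
  driver.gen = max2(6, 6) = 6

After the edit, cleaning proceeds:
  south.gen: a read changed (config.txt -6->6) — executes, giving -6.
  east.gen: a read changed (south.gen 6->-6) — executes, giving 2.
  sync.gen: a read changed (east.gen 6->2) — executes, giving 2.
  trace.gen: a read changed (sync.gen 6->2; config.txt -6->6) — executes, giving 2.
  tokens.gen: a read changed (trace.gen -6->2) — executes, giving 2 — identical to its old value.
  tables.gen: a read changed (east.gen 6->2) — executes, giving 2.
  driver.gen: a read changed (tables.gen 6->2; sync.gen 6->2) — executes, giving 2.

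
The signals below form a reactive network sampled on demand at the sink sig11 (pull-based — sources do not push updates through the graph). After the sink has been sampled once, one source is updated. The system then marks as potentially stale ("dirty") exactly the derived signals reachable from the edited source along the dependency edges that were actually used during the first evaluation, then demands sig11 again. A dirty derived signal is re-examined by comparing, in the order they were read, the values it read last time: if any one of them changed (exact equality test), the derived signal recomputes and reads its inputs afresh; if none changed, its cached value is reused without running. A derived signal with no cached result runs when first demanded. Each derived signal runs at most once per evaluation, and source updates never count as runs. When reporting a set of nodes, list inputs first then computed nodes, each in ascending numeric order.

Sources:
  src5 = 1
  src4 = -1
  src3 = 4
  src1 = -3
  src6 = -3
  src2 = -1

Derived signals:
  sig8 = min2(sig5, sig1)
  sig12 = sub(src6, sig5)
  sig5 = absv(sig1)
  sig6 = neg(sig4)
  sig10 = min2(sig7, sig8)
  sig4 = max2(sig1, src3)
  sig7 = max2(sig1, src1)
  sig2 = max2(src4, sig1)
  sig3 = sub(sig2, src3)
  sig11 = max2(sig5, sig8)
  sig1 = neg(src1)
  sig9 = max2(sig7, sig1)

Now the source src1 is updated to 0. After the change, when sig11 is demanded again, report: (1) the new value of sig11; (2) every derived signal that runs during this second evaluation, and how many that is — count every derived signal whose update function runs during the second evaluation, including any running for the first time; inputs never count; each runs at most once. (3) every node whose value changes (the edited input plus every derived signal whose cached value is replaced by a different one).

Initial pass — values computed on the first demand:
  sig1 = neg(-3) = 3
  sig5 = absv(3) = 3
  sig8 = min2(3, 3) = 3
  sig11 = max2(3, 3) = 3

Second demand — change propagation:
  sig1: re-runs because src1 -3->0; new result 0.
  sig5: re-runs because sig1 3->0; new result 0.
  sig8: re-runs because sig5 3->0; sig1 3->0; new result 0.
  sig11: re-runs because sig5 3->0; sig8 3->0; new result 0.

sig11 now evaluates to 0.
Run set: sig1, sig5, sig8, sig11 (4 run).
Changed values: src1, sig1, sig5, sig8, sig11.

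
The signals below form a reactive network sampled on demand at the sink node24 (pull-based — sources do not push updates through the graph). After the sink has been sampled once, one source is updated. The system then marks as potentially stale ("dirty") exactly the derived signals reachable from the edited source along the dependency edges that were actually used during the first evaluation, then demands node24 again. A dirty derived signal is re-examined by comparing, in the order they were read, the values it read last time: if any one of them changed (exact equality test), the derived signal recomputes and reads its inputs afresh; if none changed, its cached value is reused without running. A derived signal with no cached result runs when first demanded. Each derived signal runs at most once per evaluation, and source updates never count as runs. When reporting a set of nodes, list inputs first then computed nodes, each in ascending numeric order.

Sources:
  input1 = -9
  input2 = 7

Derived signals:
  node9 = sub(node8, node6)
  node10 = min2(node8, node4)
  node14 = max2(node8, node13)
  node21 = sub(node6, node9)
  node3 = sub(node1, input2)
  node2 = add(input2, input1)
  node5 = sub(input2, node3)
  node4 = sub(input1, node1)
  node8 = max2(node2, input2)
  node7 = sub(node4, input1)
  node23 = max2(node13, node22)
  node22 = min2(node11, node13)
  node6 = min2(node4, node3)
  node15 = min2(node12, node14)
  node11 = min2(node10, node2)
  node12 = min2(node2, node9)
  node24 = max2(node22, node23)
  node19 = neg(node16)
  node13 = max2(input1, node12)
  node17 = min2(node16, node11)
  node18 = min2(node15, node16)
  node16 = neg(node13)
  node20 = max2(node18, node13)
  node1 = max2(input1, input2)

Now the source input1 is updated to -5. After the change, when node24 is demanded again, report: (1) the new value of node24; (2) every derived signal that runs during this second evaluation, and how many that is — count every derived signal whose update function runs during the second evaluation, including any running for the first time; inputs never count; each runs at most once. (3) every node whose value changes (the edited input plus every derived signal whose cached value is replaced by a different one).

Initial pass — values computed on the first demand:
  node1 = max2(-9, 7) = 7
  node2 = add(7, -9) = -2
  node3 = sub(7, 7) = 0
  node4 = sub(-9, 7) = -16
  node6 = min2(-16, 0) = -16
  node8 = max2(-2, 7) = 7
  node9 = sub(7, -16) = 23
  node10 = min2(7, -16) = -16
  node11 = min2(-16, -2) = -16
  node12 = min2(-2, 23) = -2
  node13 = max2(-9, -2) = -2
  node22 = min2(-16, -2) = -16
  node23 = max2(-2, -16) = -2
  node24 = max2(-16, -2) = -2

Second demand — change propagation:
  node1: re-runs because input1 -9->-5; new result 7 (unchanged).
  node2: re-runs because input1 -9->-5; new result 2.
  node3: re-examined; everything it read last time is the same (node1 unchanged, input2 unchanged) — cache 0 kept, no run.
  node4: re-runs because input1 -9->-5; new result -12.
  node6: re-runs because node4 -16->-12; new result -12.
  node8: re-runs because node2 -2->2; new result 7 (unchanged).
  node9: re-runs because node6 -16->-12; new result 19.
  node10: re-runs because node4 -16->-12; new result -12.
  node11: re-runs because node10 -16->-12; node2 -2->2; new result -12.
  node12: re-runs because node2 -2->2; node9 23->19; new result 2.
  node13: re-runs because input1 -9->-5; node12 -2->2; new result 2.
  node22: re-runs because node11 -16->-12; node13 -2->2; new result -12.
  node23: re-runs because node13 -2->2; node22 -16->-12; new result 2.
  node24: re-runs because node22 -16->-12; node23 -2->2; new result 2.

The important point: at node3 every value read last time is unchanged, so the dirty flag clears without a run.

node24 now evaluates to 2.
Run set: node1, node2, node4, node6, node8, node9, node10, node11, node12, node13, node22, node23, node24 (13 run).
Changed values: input1, node2, node4, node6, node9, node10, node11, node12, node13, node22, node23, node24.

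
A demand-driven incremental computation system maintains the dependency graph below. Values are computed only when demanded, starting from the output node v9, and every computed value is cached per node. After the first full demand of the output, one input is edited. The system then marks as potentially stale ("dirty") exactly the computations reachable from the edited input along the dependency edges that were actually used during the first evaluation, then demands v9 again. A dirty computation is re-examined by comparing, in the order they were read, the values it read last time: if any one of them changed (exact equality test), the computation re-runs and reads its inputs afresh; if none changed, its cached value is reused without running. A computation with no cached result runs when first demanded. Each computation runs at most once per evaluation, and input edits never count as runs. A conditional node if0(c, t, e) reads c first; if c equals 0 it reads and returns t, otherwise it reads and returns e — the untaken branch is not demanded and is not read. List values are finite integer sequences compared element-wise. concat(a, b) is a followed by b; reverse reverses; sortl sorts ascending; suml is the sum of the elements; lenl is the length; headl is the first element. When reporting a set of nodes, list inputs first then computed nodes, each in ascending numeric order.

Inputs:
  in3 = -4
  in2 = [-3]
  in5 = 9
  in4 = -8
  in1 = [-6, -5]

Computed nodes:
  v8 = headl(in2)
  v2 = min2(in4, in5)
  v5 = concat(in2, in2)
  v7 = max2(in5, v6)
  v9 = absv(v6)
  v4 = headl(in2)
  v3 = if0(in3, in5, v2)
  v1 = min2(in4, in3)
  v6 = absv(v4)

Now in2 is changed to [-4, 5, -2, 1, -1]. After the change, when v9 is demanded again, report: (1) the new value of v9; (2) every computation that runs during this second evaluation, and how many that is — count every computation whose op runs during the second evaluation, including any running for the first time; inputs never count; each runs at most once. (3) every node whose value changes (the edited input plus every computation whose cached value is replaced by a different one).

First evaluation (everything demanded from the output):
  v4 = headl([-3]) = -3
  v6 = absv(-3) = 3
  v9 = absv(3) = 3

Propagation after the edit:
  v4: runs — in2 [-3]->[-4, 5, -2, 1, -1]; result -4.
  v6: runs — v4 -3->-4; result 4.
  v9: runs — v6 3->4; result 4.

New value of v9: 4.
Computations that run: v4, v6, v9 — 3 in total.
Values that change: in2, v4, v6, v9.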